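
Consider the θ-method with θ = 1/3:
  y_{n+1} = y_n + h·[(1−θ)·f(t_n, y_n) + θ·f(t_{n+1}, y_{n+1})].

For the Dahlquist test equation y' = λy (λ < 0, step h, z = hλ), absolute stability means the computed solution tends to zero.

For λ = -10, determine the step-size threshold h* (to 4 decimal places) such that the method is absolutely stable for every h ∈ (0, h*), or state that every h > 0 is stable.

With y'=λy (z=hλ):
  y_{n+1} = y_n + z·[2/3·y_n + 1/3·y_{n+1}] ⇒ (1 − 1/3z)y_{n+1} = (1 + 2/3z)y_n
  Hence R(z) = (1 + 2/3z)/(1 − 1/3z).

Find x<0 with |R(x)|<1.
x=-1.03: |R|=0.2333
R=−1: 1+2/3x = −1+1/3x ⇒ -1/3x=2 ⇒ x=2/(-1/3)=-6.0000
Confirm numerically:
  x=-5.758: |R|=0.97237 <1
  x=-5.029: |R|=0.87906 <1
  x=-3.516: |R|=0.61878 <1
  x=-6.428: |R|=1.04540 >1
  x=-6.273: |R|=1.02944 >1
  x=-6.194: |R|=1.02110 >1
So |R|<1 on (-6.0000, 0).

(-6.0000,0); λ=-10 ⇒ h* = (6)/10 = 0.6000.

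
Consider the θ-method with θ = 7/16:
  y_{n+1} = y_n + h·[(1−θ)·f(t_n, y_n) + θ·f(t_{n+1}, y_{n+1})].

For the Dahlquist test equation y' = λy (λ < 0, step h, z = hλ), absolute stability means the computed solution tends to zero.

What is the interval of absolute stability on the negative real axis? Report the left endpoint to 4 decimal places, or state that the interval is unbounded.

Set f=λy, z=hλ:
  y_{n+1} = y_n + z·[9/16·y_n + 7/16·y_{n+1}] ⇒ (1 − 7/16z)y_{n+1} = (1 + 9/16z)y_n
  Hence R(z) = (1 + 9/16z)/(1 − 7/16z).

Boundary: |R(x)|=1, x<0.
x=-1.17: |R|=0.2261
R=−1: 1+9/16x = −1+7/16x ⇒ -1/8x=2 ⇒ x=2/(-1/8)=-16.0000
Confirm numerically:
  x=-11.759: |R|=0.91372 <1
  x=-8.224: |R|=0.78860 <1
  x=-8.098: |R|=0.78257 <1
  x=-16.391: |R|=1.00598 >1
  x=-16.282: |R|=1.00434 >1
Stable set (-16.0000, 0).

z∈(-16.0000,0).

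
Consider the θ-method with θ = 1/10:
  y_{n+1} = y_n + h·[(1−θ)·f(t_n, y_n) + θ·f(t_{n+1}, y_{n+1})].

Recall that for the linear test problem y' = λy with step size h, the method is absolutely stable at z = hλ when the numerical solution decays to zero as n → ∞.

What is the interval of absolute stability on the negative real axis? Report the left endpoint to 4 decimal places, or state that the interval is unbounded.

(-2.5000, 0).

With y'=λy (z=hλ):
  y_{n+1} = y_n + z·[9/10·y_n + 1/10·y_{n+1}] ⇒ (1 − 1/10z)y_{n+1} = (1 + 9/10z)y_n
  Hence R(z) = (1 + 9/10z)/(1 − 1/10z).

Find x<0 with |R(x)|<1.
x=-0.54: |R|=0.4877
R=−1: 1+9/10x = −1+1/10x ⇒ -4/5x=2 ⇒ x=2/(-4/5)=-2.5000
Confirm numerically:
  x=-2.424: |R|=0.95106 <1
  x=-1.703: |R|=0.45518 <1
  x=-1.693: |R|=0.44787 <1
  x=-1.106: |R|=0.00414 <1
  x=-3.006: |R|=1.31124 >1
  x=-2.830: |R|=1.20577 >1
  x=-2.784: |R|=1.17772 >1
Interval (-2.5000, 0).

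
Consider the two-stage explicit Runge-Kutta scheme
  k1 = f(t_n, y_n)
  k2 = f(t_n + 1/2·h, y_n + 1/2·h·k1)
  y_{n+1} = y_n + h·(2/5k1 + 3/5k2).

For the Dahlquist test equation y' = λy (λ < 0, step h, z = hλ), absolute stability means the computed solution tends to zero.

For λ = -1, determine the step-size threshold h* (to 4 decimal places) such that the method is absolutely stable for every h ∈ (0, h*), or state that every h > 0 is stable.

(-3.3333,0); λ=-1 ⇒ h* = (10/3)/1 = 3.3333.

On y'=λy, z=hλ:
  k1=λy_n ⇒ h·k1=z·y_n;  k2=λ(1+1/2z)y_n ⇒ h·k2=z(1+1/2z)y_n
  y_{n+1}/y_n = 1 + 2/5z + 3/5z(1+1/2z) = 1 + z + 3/10z²
  ⇒ R(z) = 1 + z + 3/10z².

Find x<0 with |R(x)|<1.
x=-1.73: |R|=0.1679
R=1: x+3/10x²=0 ⇒ x=−10/3=-3.3333; min R=1−1/(4·3/10)=0.1667>−1
Confirm numerically:
  x=-3.289: |R|=0.95626 <1
  x=-2.637: |R|=0.44913 <1
  x=-2.307: |R|=0.28967 <1
  x=-1.342: |R|=0.19829 <1
  x=-3.518: |R|=1.19490 >1
  x=-3.386: |R|=1.05350 >1
  x=-3.377: |R|=1.04424 >1
Stable set (-3.3333, 0).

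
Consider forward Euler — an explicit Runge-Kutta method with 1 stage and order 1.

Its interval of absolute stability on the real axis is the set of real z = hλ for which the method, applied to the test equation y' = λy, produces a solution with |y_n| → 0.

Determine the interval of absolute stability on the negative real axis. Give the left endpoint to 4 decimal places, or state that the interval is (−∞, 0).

With y'=λy (z=hλ):
  order 1, 1-stage ⇒ R(z)=1+z
  (e.g. R(-0.5)=0.50000, |R|=0.50000)

Boundary: |R(x)|=1, x<0.
x=-0.5: |R|=0.5000
|R(-1.9)|=0.9000 |R(-1.51)|=0.5100 |R(-0.85)|=0.1500
Bisect:
  x_lo=-2.7398 |R|=1.7398  x_hi=-0.0980 |R|=0.9020
  mid=-1.41892 |R|=0.41892 →hi
  mid=-2.07936 |R|=1.07936 →lo
  mid=-1.74914 |R|=0.74914 →hi
  mid=-1.91425 |R|=0.91425 →hi
  mid=-1.99680 |R|=0.99680 →hi
  mid=-2.03808 |R|=1.03808 →lo
  mid=-2.01744 |R|=1.01744 →lo
  mid=-2.00712 |R|=1.00712 →lo
  ...
  [-2.00003,-1.99987] ⇒ x*=-2.0000
So |R|<1 on (-2.0000, 0).

(-2.0000, 0).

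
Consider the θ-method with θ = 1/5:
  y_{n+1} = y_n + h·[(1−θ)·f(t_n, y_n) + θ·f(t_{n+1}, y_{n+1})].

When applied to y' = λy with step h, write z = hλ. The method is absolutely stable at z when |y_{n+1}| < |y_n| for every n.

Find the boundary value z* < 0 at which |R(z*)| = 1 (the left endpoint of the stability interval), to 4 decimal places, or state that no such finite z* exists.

z* = -3.3333.

Test eqn y'=λy, z=hλ:
  y_{n+1} = y_n + z·[4/5·y_n + 1/5·y_{n+1}] ⇒ (1 − 1/5z)y_{n+1} = (1 + 4/5z)y_n
  ⇒ R(z) = (1 + 4/5z)/(1 − 1/5z).

Find x<0 with |R(x)|<1.
x=-0.64: |R|=0.4326
R=−1: 1+4/5x = −1+1/5x ⇒ -3/5x=2 ⇒ x=2/(-3/5)=-3.3333
Confirm numerically:
  x=-3.198: |R|=0.95048 <1
  x=-2.986: |R|=0.86952 <1
  x=-2.874: |R|=0.82499 <1
  x=-2.009: |R|=0.43316 <1
  x=-3.829: |R|=1.16842 >1
  x=-3.740: |R|=1.13959 >1
  x=-3.490: |R|=1.05536 >1
Interval (-3.3333, 0).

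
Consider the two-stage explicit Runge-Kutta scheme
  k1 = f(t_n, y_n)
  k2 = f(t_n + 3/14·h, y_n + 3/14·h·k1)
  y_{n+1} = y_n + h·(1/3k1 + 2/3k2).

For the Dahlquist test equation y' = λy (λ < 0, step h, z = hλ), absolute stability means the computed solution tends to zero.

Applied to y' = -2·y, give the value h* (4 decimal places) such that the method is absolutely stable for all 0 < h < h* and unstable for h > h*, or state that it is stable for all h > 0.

With y'=λy (z=hλ):
  k1=λy_n ⇒ h·k1=z·y_n;  k2=λ(1+3/14z)y_n ⇒ h·k2=z(1+3/14z)y_n
  y_{n+1}/y_n = 1 + 1/3z + 2/3z(1+3/14z) = 1 + z + 1/7z²
  R(z) = 1 + z + 1/7z².

Find x<0 with |R(x)|<1.
x=-0.44: |R|=0.5877
R=1: x+1/7x²=0 ⇒ x=−7=-7.0000; min R=1−1/(4·1/7)=-0.7500>−1
Confirm numerically:
  x=-5.658: |R|=0.08472 <1
  x=-4.522: |R|=0.60079 <1
  x=-4.327: |R|=0.65230 <1
  x=-7.328: |R|=1.34337 >1
  x=-7.296: |R|=1.30852 >1
Stable set (-7.0000, 0).

(-7.0000,0); λ=-2 ⇒ h* = (7)/2 = 3.5000.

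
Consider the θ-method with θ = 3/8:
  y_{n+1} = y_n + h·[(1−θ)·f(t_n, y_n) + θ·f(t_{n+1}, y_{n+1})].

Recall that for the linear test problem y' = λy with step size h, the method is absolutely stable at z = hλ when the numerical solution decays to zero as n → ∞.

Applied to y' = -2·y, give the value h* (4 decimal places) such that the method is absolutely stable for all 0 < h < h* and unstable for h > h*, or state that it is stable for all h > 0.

Set f=λy, z=hλ:
  y_{n+1} = y_n + z·[5/8·y_n + 3/8·y_{n+1}] ⇒ (1 − 3/8z)y_{n+1} = (1 + 5/8z)y_n
  Hence R(z) = (1 + 5/8z)/(1 − 3/8z).

Solve |R(x)|<1 on ℝ⁻.
x=-0.78: |R|=0.3965
R=−1: 1+5/8x = −1+3/8x ⇒ -1/4x=2 ⇒ x=2/(-1/4)=-8.0000
Confirm numerically:
  x=-7.941: |R|=0.99629 <1
  x=-7.234: |R|=0.94842 <1
  x=-5.031: |R|=0.74287 <1
  x=-3.871: |R|=0.57895 <1
  x=-8.529: |R|=1.03150 >1
  x=-8.445: |R|=1.02670 >1
Interval (-8.0000, 0).

(-8.0000,0); λ=-2 ⇒ h* = (8)/2 = 4.0000.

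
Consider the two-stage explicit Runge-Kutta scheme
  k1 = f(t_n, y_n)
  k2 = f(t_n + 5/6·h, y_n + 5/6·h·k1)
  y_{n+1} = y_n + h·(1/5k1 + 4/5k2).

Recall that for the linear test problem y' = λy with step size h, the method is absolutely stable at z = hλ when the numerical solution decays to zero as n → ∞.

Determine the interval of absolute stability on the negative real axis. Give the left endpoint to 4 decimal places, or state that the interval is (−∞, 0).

On y'=λy, z=hλ:
  k1=λy_n ⇒ h·k1=z·y_n;  k2=λ(1+5/6z)y_n ⇒ h·k2=z(1+5/6z)y_n
  y_{n+1}/y_n = 1 + 1/5z + 4/5z(1+5/6z) = 1 + z + 2/3z²
  ⇒ R(z) = 1 + z + 2/3z².

Need |R(x)|<1, x<0.
x=-0.52: |R|=0.6603
R=1: x+2/3x²=0 ⇒ x=−3/2=-1.5000; min R=1−1/(4·2/3)=0.6250>−1
Confirm numerically:
  x=-1.310: |R|=0.83407 <1
  x=-1.268: |R|=0.80388 <1
  x=-1.125: |R|=0.71875 <1
  x=-0.812: |R|=0.62756 <1
  x=-1.627: |R|=1.13775 >1
  x=-1.601: |R|=1.10780 >1
  x=-1.558: |R|=1.06024 >1
Stable set (-1.5000, 0).

(-1.5000, 0).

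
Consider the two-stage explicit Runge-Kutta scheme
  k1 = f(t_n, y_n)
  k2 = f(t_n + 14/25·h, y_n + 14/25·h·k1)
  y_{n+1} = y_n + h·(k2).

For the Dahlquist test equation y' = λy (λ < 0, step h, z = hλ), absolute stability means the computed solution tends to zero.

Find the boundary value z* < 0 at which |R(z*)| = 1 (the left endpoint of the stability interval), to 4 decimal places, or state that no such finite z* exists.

z* = -1.7857.

On y'=λy, z=hλ:
  k1=λy_n ⇒ h·k1=z·y_n;  k2=λ(1+14/25z)y_n ⇒ h·k2=z(1+14/25z)y_n
  y_{n+1}/y_n = 1 + z(1+14/25z) = 1 + z + 14/25z²
  R(z) = 1 + z + 14/25z².

Find x<0 with |R(x)|<1.
x=-0.35: |R|=0.7186
R=1: x+14/25x²=0 ⇒ x=−25/14=-1.7857; min R=1−1/(4·14/25)=0.5536>−1
Confirm numerically:
  x=-1.683: |R|=0.90319 <1
  x=-1.357: |R|=0.67421 <1
  x=-0.943: |R|=0.55498 <1
  x=-0.780: |R|=0.56070 <1
  x=-2.381: |R|=1.79373 >1
  x=-2.052: |R|=1.30599 >1
So |R|<1 on (-1.7857, 0).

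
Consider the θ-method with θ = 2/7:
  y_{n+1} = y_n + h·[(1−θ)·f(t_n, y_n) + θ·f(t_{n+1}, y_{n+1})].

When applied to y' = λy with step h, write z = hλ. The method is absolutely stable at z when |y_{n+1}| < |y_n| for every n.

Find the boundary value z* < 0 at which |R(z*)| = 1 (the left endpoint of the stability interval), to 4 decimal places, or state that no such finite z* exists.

Set f=λy, z=hλ:
  y_{n+1} = y_n + z·[5/7·y_n + 2/7·y_{n+1}] ⇒ (1 − 2/7z)y_{n+1} = (1 + 5/7z)y_n
  so R(z) = (1 + 5/7z)/(1 − 2/7z).

Need |R(x)|<1, x<0.
x=-0.89: |R|=0.2904
R=−1: 1+5/7x = −1+2/7x ⇒ -3/7x=2 ⇒ x=2/(-3/7)=-4.6667
Confirm numerically:
  x=-4.575: |R|=0.98297 <1
  x=-3.692: |R|=0.79672 <1
  x=-3.645: |R|=0.78551 <1
  x=-3.409: |R|=0.72695 <1
  x=-4.946: |R|=1.04961 >1
  x=-4.923: |R|=1.04565 >1
  x=-4.852: |R|=1.03329 >1
So |R|<1 on (-4.6667, 0).

left endpoint -4.6667.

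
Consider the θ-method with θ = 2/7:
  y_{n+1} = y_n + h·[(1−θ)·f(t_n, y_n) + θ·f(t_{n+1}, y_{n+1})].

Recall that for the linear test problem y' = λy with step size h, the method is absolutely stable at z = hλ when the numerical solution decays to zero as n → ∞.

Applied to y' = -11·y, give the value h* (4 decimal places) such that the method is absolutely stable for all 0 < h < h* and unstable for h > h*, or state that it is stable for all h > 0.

Set f=λy, z=hλ:
  y_{n+1} = y_n + z·[5/7·y_n + 2/7·y_{n+1}] ⇒ (1 − 2/7z)y_{n+1} = (1 + 5/7z)y_n
  ⇒ R(z) = (1 + 5/7z)/(1 − 2/7z).

Need |R(x)|<1, x<0.
x=-0.46: |R|=0.5934
R=−1: 1+5/7x = −1+2/7x ⇒ -3/7x=2 ⇒ x=2/(-3/7)=-4.6667
Confirm numerically:
  x=-4.486: |R|=0.96607 <1
  x=-3.506: |R|=0.75150 <1
  x=-3.347: |R|=0.71090 <1
  x=-2.645: |R|=0.50651 <1
  x=-4.978: |R|=1.05508 >1
  x=-4.813: |R|=1.02640 >1
So |R|<1 on (-4.6667, 0).

(-4.6667,0); λ=-11 ⇒ h* = (14/3)/11 = 0.4242.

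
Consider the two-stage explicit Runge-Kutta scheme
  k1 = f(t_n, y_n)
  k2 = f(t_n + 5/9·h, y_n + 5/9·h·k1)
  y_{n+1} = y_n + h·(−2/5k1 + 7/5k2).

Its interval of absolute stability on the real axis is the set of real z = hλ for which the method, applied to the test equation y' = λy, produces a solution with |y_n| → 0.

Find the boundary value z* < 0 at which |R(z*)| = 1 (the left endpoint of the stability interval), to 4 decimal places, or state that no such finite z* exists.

On y'=λy, z=hλ:
  k1=λy_n ⇒ h·k1=z·y_n;  k2=λ(1+5/9z)y_n ⇒ h·k2=z(1+5/9z)y_n
  y_{n+1}/y_n = 1 − 2/5z + 7/5z(1+5/9z) = 1 + z + 7/9z²
  Hence R(z) = 1 + z + 7/9z².

Boundary: |R(x)|=1, x<0.
x=-0.63: |R|=0.6787
R=1: x+7/9x²=0 ⇒ x=−9/7=-1.2857; min R=1−1/(4·7/9)=0.6786>−1
Confirm numerically:
  x=-1.229: |R|=0.94579 <1
  x=-0.576: |R|=0.68205 <1
  x=-0.537: |R|=0.68729 <1
  x=-1.688: |R|=1.52816 >1
  x=-1.313: |R|=1.02786 >1
So |R|<1 on (-1.2857, 0).

left endpoint -1.2857.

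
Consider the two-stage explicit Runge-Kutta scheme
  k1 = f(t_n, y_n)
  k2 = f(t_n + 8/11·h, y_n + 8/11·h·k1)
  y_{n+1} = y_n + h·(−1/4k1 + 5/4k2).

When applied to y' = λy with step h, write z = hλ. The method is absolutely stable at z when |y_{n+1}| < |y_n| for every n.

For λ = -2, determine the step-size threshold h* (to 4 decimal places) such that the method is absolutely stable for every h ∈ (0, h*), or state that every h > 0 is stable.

Set f=λy, z=hλ:
  k1=λy_n ⇒ h·k1=z·y_n;  k2=λ(1+8/11z)y_n ⇒ h·k2=z(1+8/11z)y_n
  y_{n+1}/y_n = 1 − 1/4z + 5/4z(1+8/11z) = 1 + z + 10/11z²
  Hence R(z) = 1 + z + 10/11z².

Need |R(x)|<1, x<0.
x=-0.56: |R|=0.7251
R=1: x+10/11x²=0 ⇒ x=−11/10=-1.1000; min R=1−1/(4·10/11)=0.7250>−1
Confirm numerically:
  x=-1.054: |R|=0.95592 <1
  x=-0.929: |R|=0.85558 <1
  x=-0.727: |R|=0.75348 <1
  x=-0.594: |R|=0.72676 <1
  x=-1.673: |R|=1.87148 >1
  x=-1.596: |R|=1.71965 >1
So |R|<1 on (-1.1000, 0).

(-1.1000,0); λ=-2 ⇒ h* = (11/10)/2 = 0.5500.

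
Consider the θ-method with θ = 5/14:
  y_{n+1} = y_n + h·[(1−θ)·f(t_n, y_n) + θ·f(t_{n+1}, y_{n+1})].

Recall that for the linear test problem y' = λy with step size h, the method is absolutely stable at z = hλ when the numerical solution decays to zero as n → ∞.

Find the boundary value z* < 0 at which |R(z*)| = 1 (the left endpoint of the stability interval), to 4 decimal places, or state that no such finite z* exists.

Set f=λy, z=hλ:
  y_{n+1} = y_n + z·[9/14·y_n + 5/14·y_{n+1}] ⇒ (1 − 5/14z)y_{n+1} = (1 + 9/14z)y_n
  so R(z) = (1 + 9/14z)/(1 − 5/14z).

Find x<0 with |R(x)|<1.
x=-1.19: |R|=0.1649
R=−1: 1+9/14x = −1+5/14x ⇒ -2/7x=2 ⇒ x=2/(-2/7)=-7.0000
Confirm numerically:
  x=-6.856: |R|=0.98807 <1
  x=-4.137: |R|=0.66983 <1
  x=-2.979: |R|=0.44336 <1
  x=-7.570: |R|=1.04397 >1
  x=-7.527: |R|=1.04083 >1
Interval (-7.0000, 0).

z* = -7.0000.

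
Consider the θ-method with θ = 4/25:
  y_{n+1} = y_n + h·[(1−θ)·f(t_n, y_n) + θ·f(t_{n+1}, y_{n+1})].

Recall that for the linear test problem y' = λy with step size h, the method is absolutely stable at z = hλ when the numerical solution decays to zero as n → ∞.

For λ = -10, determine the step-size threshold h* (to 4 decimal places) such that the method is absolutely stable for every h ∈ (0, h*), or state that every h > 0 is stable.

(-2.9412,0); λ=-10 ⇒ h* = (50/17)/10 = 0.2941.

With y'=λy (z=hλ):
  y_{n+1} = y_n + z·[21/25·y_n + 4/25·y_{n+1}] ⇒ (1 − 4/25z)y_{n+1} = (1 + 21/25z)y_n
  so R(z) = (1 + 21/25z)/(1 − 4/25z).

Boundary: |R(x)|=1, x<0.
x=-0.75: |R|=0.3304
R=−1: 1+21/25x = −1+4/25x ⇒ -17/25x=2 ⇒ x=2/(-17/25)=-2.9412
Confirm numerically:
  x=-2.110: |R|=0.57745 <1
  x=-1.865: |R|=0.43638 <1
  x=-1.222: |R|=0.02215 <1
  x=-3.535: |R|=1.25792 >1
  x=-3.479: |R|=1.23494 >1
  x=-3.148: |R|=1.09353 >1
Stable set (-2.9412, 0).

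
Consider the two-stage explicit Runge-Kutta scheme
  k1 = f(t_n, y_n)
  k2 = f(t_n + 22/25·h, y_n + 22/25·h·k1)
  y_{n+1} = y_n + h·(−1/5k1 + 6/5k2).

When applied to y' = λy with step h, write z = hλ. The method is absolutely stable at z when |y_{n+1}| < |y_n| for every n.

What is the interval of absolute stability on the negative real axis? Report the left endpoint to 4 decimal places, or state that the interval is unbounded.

On y'=λy, z=hλ:
  k1=λy_n ⇒ h·k1=z·y_n;  k2=λ(1+22/25z)y_n ⇒ h·k2=z(1+22/25z)y_n
  y_{n+1}/y_n = 1 − 1/5z + 6/5z(1+22/25z) = 1 + z + 132/125z²
  Hence R(z) = 1 + z + 132/125z².

Boundary: |R(x)|=1, x<0.
x=-1.21: |R|=1.3361
R=1: x+132/125x²=0 ⇒ x=−125/132=-0.9470; min R=1−1/(4·132/125)=0.7633>−1
Confirm numerically:
  x=-0.912: |R|=0.96632 <1
  x=-0.733: |R|=0.83438 <1
  x=-0.557: |R|=0.77062 <1
  x=-1.402: |R|=1.67368 >1
  x=-1.258: |R|=1.41319 >1
So |R|<1 on (-0.9470, 0).

(-0.9470, 0).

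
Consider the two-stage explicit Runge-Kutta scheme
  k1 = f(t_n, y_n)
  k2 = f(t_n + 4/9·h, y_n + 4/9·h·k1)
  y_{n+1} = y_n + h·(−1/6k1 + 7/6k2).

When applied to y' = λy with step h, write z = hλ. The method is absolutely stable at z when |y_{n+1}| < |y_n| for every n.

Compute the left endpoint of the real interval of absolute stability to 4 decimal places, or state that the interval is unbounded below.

With y'=λy (z=hλ):
  k1=λy_n ⇒ h·k1=z·y_n;  k2=λ(1+4/9z)y_n ⇒ h·k2=z(1+4/9z)y_n
  y_{n+1}/y_n = 1 − 1/6z + 7/6z(1+4/9z) = 1 + z + 14/27z²
  Hence R(z) = 1 + z + 14/27z².

Need |R(x)|<1, x<0.
x=-0.73: |R|=0.5463
R=1: x+14/27x²=0 ⇒ x=−27/14=-1.9286; min R=1−1/(4·14/27)=0.5179>−1
Confirm numerically:
  x=-1.680: |R|=0.78347 <1
  x=-1.599: |R|=0.72675 <1
  x=-1.461: |R|=0.64579 <1
  x=-1.132: |R|=0.53244 <1
  x=-2.429: |R|=1.63028 >1
  x=-2.303: |R|=1.44712 >1
  x=-2.048: |R|=1.12682 >1
So |R|<1 on (-1.9286, 0).

left endpoint -1.9286.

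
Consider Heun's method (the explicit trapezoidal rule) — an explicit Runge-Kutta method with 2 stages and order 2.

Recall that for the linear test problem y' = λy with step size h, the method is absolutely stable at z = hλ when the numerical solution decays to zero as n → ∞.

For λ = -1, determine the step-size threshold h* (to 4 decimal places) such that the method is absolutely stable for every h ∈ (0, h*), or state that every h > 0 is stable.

Test eqn y'=λy, z=hλ:
  order 2, 2-stage ⇒ R(z)=1+z+z^2/2
  (e.g. R(-0.86)=0.50980, |R|=0.50980)

Need |R(x)|<1, x<0.
x=-0.86: |R|=0.5098
|R(-2.37)|=1.4385 |R(-1.68)|=0.7312 |R(-1.3)|=0.5450
Bisect:
  x_lo=-2.7194 |R|=1.9782  x_hi=-0.3004 |R|=0.7447
  mid=-1.50991 |R|=0.63000 →hi
  mid=-2.11466 |R|=1.12124 →lo
  mid=-1.81229 |R|=0.82991 →hi
  mid=-1.96348 |R|=0.96414 →hi
  mid=-2.03907 |R|=1.03983 →lo
  mid=-2.00127 |R|=1.00127 →lo
  mid=-1.98237 |R|=0.98253 →hi
  mid=-1.99182 |R|=0.99186 →hi
  mid=-1.99655 |R|=0.99655 →hi
  mid=-1.99891 |R|=0.99891 →hi
  ...
  [-2.00009,-1.99994] ⇒ x*=-2.0000
Interval (-2.0000, 0).

(-2.0000,0); λ=-1 ⇒ h* = 2.0000.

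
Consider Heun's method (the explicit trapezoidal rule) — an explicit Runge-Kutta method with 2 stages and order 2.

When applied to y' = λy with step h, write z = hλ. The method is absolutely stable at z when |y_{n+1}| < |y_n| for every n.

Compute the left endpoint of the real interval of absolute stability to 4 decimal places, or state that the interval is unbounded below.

Set f=λy, z=hλ:
  order 2, 2-stage ⇒ R(z)=1+z+z^2/2
  (e.g. R(-1.1)=0.50500, |R|=0.50500)

Boundary: |R(x)|=1, x<0.
x=-1.1: |R|=0.5050
|R(-1.83)|=0.8445 |R(-1.38)|=0.5722 |R(-1.1)|=0.5050
Bisect:
  x_lo=-2.7061 |R|=1.9554  x_hi=-0.1202 |R|=0.8870
  mid=-1.41316 |R|=0.58535 →hi
  mid=-2.05964 |R|=1.06142 →lo
  mid=-1.73640 |R|=0.77114 →hi
  mid=-1.89802 |R|=0.90322 →hi
  mid=-1.97883 |R|=0.97905 →hi
  mid=-2.01924 |R|=1.01942 →lo
  mid=-1.99903 |R|=0.99903 →hi
  mid=-2.00913 |R|=1.00918 →lo
  mid=-2.00408 |R|=1.00409 →lo
  mid=-2.00156 |R|=1.00156 →lo
  ...
  [-2.00014,-1.99998] ⇒ x*=-2.0000
Interval (-2.0000, 0).

left endpoint -2.0000.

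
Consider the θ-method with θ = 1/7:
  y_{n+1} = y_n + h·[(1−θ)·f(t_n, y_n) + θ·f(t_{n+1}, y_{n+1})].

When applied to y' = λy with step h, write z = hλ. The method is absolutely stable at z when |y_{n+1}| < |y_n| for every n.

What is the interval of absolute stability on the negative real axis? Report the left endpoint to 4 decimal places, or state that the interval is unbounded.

Set f=λy, z=hλ:
  y_{n+1} = y_n + z·[6/7·y_n + 1/7·y_{n+1}] ⇒ (1 − 1/7z)y_{n+1} = (1 + 6/7z)y_n
  R(z) = (1 + 6/7z)/(1 − 1/7z).

Solve |R(x)|<1 on ℝ⁻.
x=-1.74: |R|=0.3936
R=−1: 1+6/7x = −1+1/7x ⇒ -5/7x=2 ⇒ x=2/(-5/7)=-2.8000
Confirm numerically:
  x=-2.587: |R|=0.88891 <1
  x=-2.353: |R|=0.76104 <1
  x=-2.318: |R|=0.74136 <1
  x=-3.015: |R|=1.10734 >1
  x=-2.867: |R|=1.03395 >1
Stable set (-2.8000, 0).

(-2.8000, 0).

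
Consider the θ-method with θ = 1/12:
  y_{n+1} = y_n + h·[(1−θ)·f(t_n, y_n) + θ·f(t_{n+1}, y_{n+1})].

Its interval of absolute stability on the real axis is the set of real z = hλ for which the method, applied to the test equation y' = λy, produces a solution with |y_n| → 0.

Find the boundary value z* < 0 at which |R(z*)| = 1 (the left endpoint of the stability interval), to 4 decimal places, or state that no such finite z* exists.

z* = -2.4000.

On y'=λy, z=hλ:
  y_{n+1} = y_n + z·[11/12·y_n + 1/12·y_{n+1}] ⇒ (1 − 1/12z)y_{n+1} = (1 + 11/12z)y_n
  ⇒ R(z) = (1 + 11/12z)/(1 − 1/12z).

Find x<0 with |R(x)|<1.
x=-1.14: |R|=0.0411
R=−1: 1+11/12x = −1+1/12x ⇒ -5/6x=2 ⇒ x=2/(-5/6)=-2.4000
Confirm numerically:
  x=-2.115: |R|=0.79809 <1
  x=-2.016: |R|=0.72603 <1
  x=-1.946: |R|=0.67446 <1
  x=-1.221: |R|=0.10824 <1
  x=-2.812: |R|=1.27815 >1
  x=-2.715: |R|=1.21407 >1
So |R|<1 on (-2.4000, 0).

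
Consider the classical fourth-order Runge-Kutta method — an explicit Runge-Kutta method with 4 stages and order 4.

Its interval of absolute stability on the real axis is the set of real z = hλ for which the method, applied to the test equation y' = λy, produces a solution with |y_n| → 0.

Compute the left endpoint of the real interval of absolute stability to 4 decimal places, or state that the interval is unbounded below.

Test eqn y'=λy, z=hλ:
  order 4, 4-stage ⇒ R(z)=1+z+z^2/2+z^3/6+z^4/24
  (e.g. R(-0.85)=0.43065, |R|=0.43065)

Boundary: |R(x)|=1, x<0.
x=-0.85: |R|=0.4306
|R(-1.71)|=0.2749 |R(-1.24)|=0.3095 |R(-1.16)|=0.3281
Bisect:
  x_lo=-3.1234 |R|=1.6414  x_hi=-0.1640 |R|=0.8487
  mid=-1.64371 |R|=0.27117 →hi
  mid=-2.38355 |R|=0.54504 →hi
  mid=-2.75347 |R|=0.95307 →hi
  mid=-2.93843 |R|=1.25652 →lo
  mid=-2.84595 |R|=1.09537 →lo
  mid=-2.79971 |R|=1.02195 →lo
  mid=-2.77659 |R|=0.98696 →hi
  ...
  [-2.78544,-2.78526] ⇒ x*=-2.7853
So |R|<1 on (-2.7853, 0).

left endpoint -2.7853.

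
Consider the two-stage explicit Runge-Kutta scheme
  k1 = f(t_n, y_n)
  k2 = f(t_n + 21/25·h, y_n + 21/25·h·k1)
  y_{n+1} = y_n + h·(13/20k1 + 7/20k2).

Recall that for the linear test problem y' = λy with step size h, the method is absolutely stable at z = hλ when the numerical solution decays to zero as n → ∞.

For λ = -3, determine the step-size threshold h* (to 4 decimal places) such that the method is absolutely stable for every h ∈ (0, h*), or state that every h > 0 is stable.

(-3.4014,0); λ=-3 ⇒ h* = (500/147)/3 = 1.1338.

With y'=λy (z=hλ):
  k1=λy_n ⇒ h·k1=z·y_n;  k2=λ(1+21/25z)y_n ⇒ h·k2=z(1+21/25z)y_n
  y_{n+1}/y_n = 1 + 13/20z + 7/20z(1+21/25z) = 1 + z + 147/500z²
  R(z) = 1 + z + 147/500z².

Boundary: |R(x)|=1, x<0.
x=-1.47: |R|=0.1653
R=1: x+147/500x²=0 ⇒ x=−500/147=-3.4014; min R=1−1/(4·147/500)=0.1497>−1
Confirm numerically:
  x=-3.156: |R|=0.77234 <1
  x=-2.221: |R|=0.22926 <1
  x=-1.439: |R|=0.16979 <1
  x=-3.996: |R|=1.69860 >1
  x=-3.966: |R|=1.65837 >1
  x=-3.772: |R|=1.41103 >1
So |R|<1 on (-3.4014, 0).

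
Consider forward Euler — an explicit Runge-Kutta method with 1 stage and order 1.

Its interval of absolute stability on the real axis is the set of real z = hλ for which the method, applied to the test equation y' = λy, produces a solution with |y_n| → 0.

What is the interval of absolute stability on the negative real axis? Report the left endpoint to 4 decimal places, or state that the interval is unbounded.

z∈(-2.0000,0).

Test eqn y'=λy, z=hλ:
  order 1, 1-stage ⇒ R(z)=1+z
  (e.g. R(-1.38)=-0.38000, |R|=0.38000)

Solve |R(x)|<1 on ℝ⁻.
x=-1.38: |R|=0.3800
|R(-2.09)|=1.0900 |R(-1.52)|=0.5200 |R(-1.42)|=0.4200
Bisect:
  x_lo=-2.7186 |R|=1.7186  x_hi=-0.3842 |R|=0.6158
  mid=-1.55138 |R|=0.55138 →hi
  mid=-2.13500 |R|=1.13500 →lo
  mid=-1.84319 |R|=0.84319 →hi
  mid=-1.98909 |R|=0.98909 →hi
  mid=-2.06204 |R|=1.06204 →lo
  mid=-2.02557 |R|=1.02557 →lo
  mid=-2.00733 |R|=1.00733 →lo
  ...
  [-2.00006,-1.99992] ⇒ x*=-2.0000
Interval (-2.0000, 0).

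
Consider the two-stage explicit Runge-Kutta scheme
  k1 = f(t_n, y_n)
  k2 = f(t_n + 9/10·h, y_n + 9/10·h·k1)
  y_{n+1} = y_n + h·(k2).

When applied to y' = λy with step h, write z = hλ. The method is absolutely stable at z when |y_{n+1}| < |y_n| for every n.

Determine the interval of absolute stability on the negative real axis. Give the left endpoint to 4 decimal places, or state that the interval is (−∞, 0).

z∈(-1.1111,0).

On y'=λy, z=hλ:
  k1=λy_n ⇒ h·k1=z·y_n;  k2=λ(1+9/10z)y_n ⇒ h·k2=z(1+9/10z)y_n
  y_{n+1}/y_n = 1 + z(1+9/10z) = 1 + z + 9/10z²
  ⇒ R(z) = 1 + z + 9/10z².

Solve |R(x)|<1 on ℝ⁻.
x=-1.06: |R|=0.9512
R=1: x+9/10x²=0 ⇒ x=−10/9=-1.1111; min R=1−1/(4·9/10)=0.7222>−1
Confirm numerically:
  x=-0.860: |R|=0.80564 <1
  x=-0.791: |R|=0.77211 <1
  x=-0.482: |R|=0.72709 <1
  x=-1.472: |R|=1.47811 >1
  x=-1.173: |R|=1.06534 >1
So |R|<1 on (-1.1111, 0).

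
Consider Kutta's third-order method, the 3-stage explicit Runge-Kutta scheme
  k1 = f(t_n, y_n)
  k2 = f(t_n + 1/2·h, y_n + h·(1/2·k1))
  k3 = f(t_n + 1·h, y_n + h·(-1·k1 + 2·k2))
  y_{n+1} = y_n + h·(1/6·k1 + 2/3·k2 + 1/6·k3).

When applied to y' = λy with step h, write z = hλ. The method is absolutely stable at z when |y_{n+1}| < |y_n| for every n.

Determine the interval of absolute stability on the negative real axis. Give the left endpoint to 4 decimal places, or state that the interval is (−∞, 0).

z∈(-2.5127,0).

With y'=λy (z=hλ):
  order 3, 3-stage ⇒ R(z)=1+z+z^2/2+z^3/6
  (e.g. R(-1.8)=-0.15200, |R|=0.15200)

Find x<0 with |R(x)|<1.
x=-1.8: |R|=0.1520
|R(-2.53)|=1.0286 |R(-2.25)|=0.6172 |R(-1.45)|=0.0931
Bisect:
  x_lo=-3.2020 |R|=2.5472  x_hi=-0.3140 |R|=0.7302
  mid=-1.75799 |R|=0.11825 →hi
  mid=-2.48000 |R|=0.94697 →hi
  mid=-2.84101 |R|=1.62714 →lo
  mid=-2.66051 |R|=1.26000 →lo
  mid=-2.57026 |R|=1.09709 →lo
  mid=-2.52513 |R|=1.02048 →lo
  mid=-2.50257 |R|=0.98334 →hi
  mid=-2.51385 |R|=1.00182 →lo
  mid=-2.50821 |R|=0.99256 →hi
  mid=-2.51103 |R|=0.99718 →hi
  ...
  [-2.51279,-2.51261] ⇒ x*=-2.5127
Stable set (-2.5127, 0).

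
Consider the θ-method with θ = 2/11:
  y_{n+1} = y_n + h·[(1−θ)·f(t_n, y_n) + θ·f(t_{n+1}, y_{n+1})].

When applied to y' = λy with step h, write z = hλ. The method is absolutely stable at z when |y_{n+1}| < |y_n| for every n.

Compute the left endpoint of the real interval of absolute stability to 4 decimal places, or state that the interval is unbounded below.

Set f=λy, z=hλ:
  y_{n+1} = y_n + z·[9/11·y_n + 2/11·y_{n+1}] ⇒ (1 − 2/11z)y_{n+1} = (1 + 9/11z)y_n
  so R(z) = (1 + 9/11z)/(1 − 2/11z).

Find x<0 with |R(x)|<1.
x=-0.48: |R|=0.5585
R=−1: 1+9/11x = −1+2/11x ⇒ -7/11x=2 ⇒ x=2/(-7/11)=-3.1429
Confirm numerically:
  x=-2.912: |R|=0.90395 <1
  x=-1.566: |R|=0.21894 <1
  x=-1.462: |R|=0.15498 <1
  x=-3.471: |R|=1.12802 >1
  x=-3.282: |R|=1.05545 >1
  x=-3.216: |R|=1.02937 >1
Interval (-3.1429, 0).

z* = -3.1429.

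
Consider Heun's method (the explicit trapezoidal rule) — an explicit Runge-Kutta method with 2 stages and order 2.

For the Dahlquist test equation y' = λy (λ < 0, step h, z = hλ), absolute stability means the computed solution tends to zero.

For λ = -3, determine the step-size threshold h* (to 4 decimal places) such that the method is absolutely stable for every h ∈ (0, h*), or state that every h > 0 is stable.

(-2.0000,0); λ=-3 ⇒ h* = 0.6667.

Test eqn y'=λy, z=hλ:
  order 2, 2-stage ⇒ R(z)=1+z+z^2/2
  (e.g. R(-0.79)=0.52205, |R|=0.52205)

Boundary: |R(x)|=1, x<0.
x=-0.79: |R|=0.5221
|R(-2.4)|=1.4800 |R(-1.79)|=0.8121 |R(-0.86)|=0.5098
Bisect:
  x_lo=-2.7875 |R|=2.0975  x_hi=-0.2463 |R|=0.7840
  mid=-1.51688 |R|=0.63358 →hi
  mid=-2.15217 |R|=1.16374 →lo
  mid=-1.83452 |R|=0.84821 →hi
  mid=-1.99334 |R|=0.99337 →hi
  mid=-2.07276 |R|=1.07540 →lo
  mid=-2.03305 |R|=1.03360 →lo
  mid=-2.01320 |R|=1.01328 →lo
  mid=-2.00327 |R|=1.00328 →lo
  mid=-1.99831 |R|=0.99831 →hi
  ...
  [-2.00001,-1.99986] ⇒ x*=-2.0000
So |R|<1 on (-2.0000, 0).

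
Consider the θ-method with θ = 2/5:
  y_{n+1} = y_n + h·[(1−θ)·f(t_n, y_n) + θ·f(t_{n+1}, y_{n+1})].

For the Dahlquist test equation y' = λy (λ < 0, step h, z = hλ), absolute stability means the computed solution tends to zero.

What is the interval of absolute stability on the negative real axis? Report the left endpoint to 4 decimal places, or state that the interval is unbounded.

On y'=λy, z=hλ:
  y_{n+1} = y_n + z·[3/5·y_n + 2/5·y_{n+1}] ⇒ (1 − 2/5z)y_{n+1} = (1 + 3/5z)y_n
  R(z) = (1 + 3/5z)/(1 − 2/5z).

Need |R(x)|<1, x<0.
x=-0.34: |R|=0.7007
R=−1: 1+3/5x = −1+2/5x ⇒ -1/5x=2 ⇒ x=2/(-1/5)=-10.0000
Confirm numerically:
  x=-6.515: |R|=0.80671 <1
  x=-5.314: |R|=0.70015 <1
  x=-5.181: |R|=0.68630 <1
  x=-4.668: |R|=0.62807 <1
  x=-10.551: |R|=1.02111 >1
  x=-10.227: |R|=1.00892 >1
  x=-10.080: |R|=1.00318 >1
So |R|<1 on (-10.0000, 0).

z∈(-10.0000,0).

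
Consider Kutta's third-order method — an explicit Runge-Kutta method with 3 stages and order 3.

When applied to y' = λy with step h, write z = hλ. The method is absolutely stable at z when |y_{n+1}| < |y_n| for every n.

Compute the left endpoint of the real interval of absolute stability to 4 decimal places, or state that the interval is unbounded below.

left endpoint -2.5127.

With y'=λy (z=hλ):
  order 3, 3-stage ⇒ R(z)=1+z+z^2/2+z^3/6
  (e.g. R(-0.93)=0.36839, |R|=0.36839)

Solve |R(x)|<1 on ℝ⁻.
x=-0.93: |R|=0.3684
|R(-2.87)|=1.6915 |R(-2.51)|=0.9955 |R(-1.76)|=0.1198
Bisect:
  x_lo=-3.0310 |R|=2.0785  x_hi=-0.2988 |R|=0.7414
  mid=-1.66492 |R|=0.04812 →hi
  mid=-2.34796 |R|=0.74885 →hi
  mid=-2.68948 |R|=1.31513 →lo
  mid=-2.51872 |R|=1.00985 →lo
  mid=-2.43334 |R|=0.87413 →hi
  mid=-2.47603 |R|=0.94064 →hi
  mid=-2.49738 |R|=0.97491 →hi
  mid=-2.50805 |R|=0.99229 →hi
  mid=-2.51338 |R|=1.00105 →lo
  ...
  [-2.51288,-2.51272] ⇒ x*=-2.5127
Interval (-2.5127, 0).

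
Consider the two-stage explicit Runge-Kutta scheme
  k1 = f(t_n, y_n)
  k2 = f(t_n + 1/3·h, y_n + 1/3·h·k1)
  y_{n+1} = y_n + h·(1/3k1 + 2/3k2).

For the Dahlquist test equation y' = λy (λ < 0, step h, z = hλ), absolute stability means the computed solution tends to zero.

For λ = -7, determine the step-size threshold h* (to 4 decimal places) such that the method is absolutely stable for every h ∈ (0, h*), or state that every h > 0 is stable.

(-4.5000,0); λ=-7 ⇒ h* = (9/2)/7 = 0.6429.

Set f=λy, z=hλ:
  k1=λy_n ⇒ h·k1=z·y_n;  k2=λ(1+1/3z)y_n ⇒ h·k2=z(1+1/3z)y_n
  y_{n+1}/y_n = 1 + 1/3z + 2/3z(1+1/3z) = 1 + z + 2/9z²
  so R(z) = 1 + z + 2/9z².

Find x<0 with |R(x)|<1.
x=-0.83: |R|=0.3231
R=1: x+2/9x²=0 ⇒ x=−9/2=-4.5000; min R=1−1/(4·2/9)=-0.1250>−1
Confirm numerically:
  x=-4.168: |R|=0.69249 <1
  x=-3.235: |R|=0.09061 <1
  x=-2.680: |R|=0.08391 <1
  x=-5.058: |R|=1.62719 >1
  x=-4.903: |R|=1.43909 >1
So |R|<1 on (-4.5000, 0).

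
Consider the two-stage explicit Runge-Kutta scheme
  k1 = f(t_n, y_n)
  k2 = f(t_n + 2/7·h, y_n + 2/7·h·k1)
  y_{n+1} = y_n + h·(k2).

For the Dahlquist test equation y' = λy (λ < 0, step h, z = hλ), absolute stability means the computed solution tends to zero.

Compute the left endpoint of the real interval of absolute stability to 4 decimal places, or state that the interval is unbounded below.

left endpoint -3.5000.

Set f=λy, z=hλ:
  k1=λy_n ⇒ h·k1=z·y_n;  k2=λ(1+2/7z)y_n ⇒ h·k2=z(1+2/7z)y_n
  y_{n+1}/y_n = 1 + z(1+2/7z) = 1 + z + 2/7z²
  Hence R(z) = 1 + z + 2/7z².

Need |R(x)|<1, x<0.
x=-0.58: |R|=0.5161
R=1: x+2/7x²=0 ⇒ x=−7/2=-3.5000; min R=1−1/(4·2/7)=0.1250>−1
Confirm numerically:
  x=-3.147: |R|=0.68260 <1
  x=-2.902: |R|=0.50417 <1
  x=-2.545: |R|=0.30558 <1
  x=-1.790: |R|=0.12546 <1
  x=-3.705: |R|=1.21701 >1
  x=-3.595: |R|=1.09758 >1
So |R|<1 on (-3.5000, 0).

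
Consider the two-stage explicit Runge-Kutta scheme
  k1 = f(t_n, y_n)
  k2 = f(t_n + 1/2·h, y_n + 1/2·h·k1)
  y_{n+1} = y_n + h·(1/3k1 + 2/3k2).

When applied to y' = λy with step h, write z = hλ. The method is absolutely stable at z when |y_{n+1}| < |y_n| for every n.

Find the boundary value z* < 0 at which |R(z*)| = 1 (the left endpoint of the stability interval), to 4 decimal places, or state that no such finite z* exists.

left endpoint -3.0000.

With y'=λy (z=hλ):
  k1=λy_n ⇒ h·k1=z·y_n;  k2=λ(1+1/2z)y_n ⇒ h·k2=z(1+1/2z)y_n
  y_{n+1}/y_n = 1 + 1/3z + 2/3z(1+1/2z) = 1 + z + 1/3z²
  Hence R(z) = 1 + z + 1/3z².

Boundary: |R(x)|=1, x<0.
x=-1.7: |R|=0.2633
R=1: x+1/3x²=0 ⇒ x=−3=-3.0000; min R=1−1/(4·1/3)=0.2500>−1
Confirm numerically:
  x=-2.631: |R|=0.67639 <1
  x=-2.491: |R|=0.57736 <1
  x=-1.840: |R|=0.28853 <1
  x=-1.491: |R|=0.25003 <1
  x=-3.055: |R|=1.05601 >1
  x=-3.035: |R|=1.03541 >1
So |R|<1 on (-3.0000, 0).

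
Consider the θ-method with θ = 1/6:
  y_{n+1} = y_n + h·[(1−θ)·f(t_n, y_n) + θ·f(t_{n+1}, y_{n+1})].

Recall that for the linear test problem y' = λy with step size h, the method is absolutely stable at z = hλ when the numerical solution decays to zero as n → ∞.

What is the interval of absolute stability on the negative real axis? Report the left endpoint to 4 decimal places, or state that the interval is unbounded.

z∈(-3.0000,0).

Set f=λy, z=hλ:
  y_{n+1} = y_n + z·[5/6·y_n + 1/6·y_{n+1}] ⇒ (1 − 1/6z)y_{n+1} = (1 + 5/6z)y_n
  Hence R(z) = (1 + 5/6z)/(1 − 1/6z).

Find x<0 with |R(x)|<1.
x=-1.4: |R|=0.1351
R=−1: 1+5/6x = −1+1/6x ⇒ -2/3x=2 ⇒ x=2/(-2/3)=-3.0000
Confirm numerically:
  x=-2.754: |R|=0.88759 <1
  x=-2.589: |R|=0.80859 <1
  x=-2.191: |R|=0.60493 <1
  x=-3.554: |R|=1.23194 >1
  x=-3.213: |R|=1.09248 >1
Interval (-3.0000, 0).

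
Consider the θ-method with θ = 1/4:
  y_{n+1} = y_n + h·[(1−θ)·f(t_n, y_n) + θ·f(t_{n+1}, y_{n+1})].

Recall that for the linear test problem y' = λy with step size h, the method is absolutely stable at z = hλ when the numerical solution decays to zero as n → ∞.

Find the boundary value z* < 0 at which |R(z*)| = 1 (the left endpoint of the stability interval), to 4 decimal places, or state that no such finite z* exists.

Set f=λy, z=hλ:
  y_{n+1} = y_n + z·[3/4·y_n + 1/4·y_{n+1}] ⇒ (1 − 1/4z)y_{n+1} = (1 + 3/4z)y_n
  R(z) = (1 + 3/4z)/(1 − 1/4z).

Solve |R(x)|<1 on ℝ⁻.
x=-1.14: |R|=0.1128
R=−1: 1+3/4x = −1+1/4x ⇒ -1/2x=2 ⇒ x=2/(-1/2)=-4.0000
Confirm numerically:
  x=-3.617: |R|=0.89944 <1
  x=-3.537: |R|=0.87714 <1
  x=-2.194: |R|=0.41686 <1
  x=-4.286: |R|=1.06903 >1
  x=-4.115: |R|=1.02834 >1
Stable set (-4.0000, 0).

left endpoint -4.0000.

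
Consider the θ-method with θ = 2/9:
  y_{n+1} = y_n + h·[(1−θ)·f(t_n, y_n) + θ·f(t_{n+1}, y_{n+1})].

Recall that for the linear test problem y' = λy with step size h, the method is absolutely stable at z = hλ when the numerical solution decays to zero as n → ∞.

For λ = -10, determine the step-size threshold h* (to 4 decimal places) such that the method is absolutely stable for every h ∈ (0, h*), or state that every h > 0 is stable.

(-3.6000,0); λ=-10 ⇒ h* = (18/5)/10 = 0.3600.

On y'=λy, z=hλ:
  y_{n+1} = y_n + z·[7/9·y_n + 2/9·y_{n+1}] ⇒ (1 − 2/9z)y_{n+1} = (1 + 7/9z)y_n
  so R(z) = (1 + 7/9z)/(1 − 2/9z).

Need |R(x)|<1, x<0.
x=-0.62: |R|=0.4551
R=−1: 1+7/9x = −1+2/9x ⇒ -5/9x=2 ⇒ x=2/(-5/9)=-3.6000
Confirm numerically:
  x=-3.342: |R|=0.91775 <1
  x=-2.628: |R|=0.65909 <1
  x=-2.403: |R|=0.56649 <1
  x=-1.498: |R|=0.12387 <1
  x=-3.822: |R|=1.06669 >1
  x=-3.737: |R|=1.04158 >1
Interval (-3.6000, 0).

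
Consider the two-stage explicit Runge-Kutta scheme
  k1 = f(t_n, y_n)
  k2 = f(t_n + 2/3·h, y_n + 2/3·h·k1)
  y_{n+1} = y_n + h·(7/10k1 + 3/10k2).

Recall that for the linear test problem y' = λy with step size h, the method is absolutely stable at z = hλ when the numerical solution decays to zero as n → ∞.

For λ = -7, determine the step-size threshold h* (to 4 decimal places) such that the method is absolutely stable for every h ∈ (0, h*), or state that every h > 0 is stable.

On y'=λy, z=hλ:
  k1=λy_n ⇒ h·k1=z·y_n;  k2=λ(1+2/3z)y_n ⇒ h·k2=z(1+2/3z)y_n
  y_{n+1}/y_n = 1 + 7/10z + 3/10z(1+2/3z) = 1 + z + 1/5z²
  R(z) = 1 + z + 1/5z².

Find x<0 with |R(x)|<1.
x=-0.31: |R|=0.7092
R=1: x+1/5x²=0 ⇒ x=−5=-5.0000; min R=1−1/(4·1/5)=-0.2500>−1
Confirm numerically:
  x=-4.315: |R|=0.40885 <1
  x=-3.508: |R|=0.04679 <1
  x=-2.998: |R|=0.20040 <1
  x=-2.641: |R|=0.24602 <1
  x=-5.571: |R|=1.63621 >1
  x=-5.365: |R|=1.39165 >1
Interval (-5.0000, 0).

(-5.0000,0); λ=-7 ⇒ h* = (5)/7 = 0.7143.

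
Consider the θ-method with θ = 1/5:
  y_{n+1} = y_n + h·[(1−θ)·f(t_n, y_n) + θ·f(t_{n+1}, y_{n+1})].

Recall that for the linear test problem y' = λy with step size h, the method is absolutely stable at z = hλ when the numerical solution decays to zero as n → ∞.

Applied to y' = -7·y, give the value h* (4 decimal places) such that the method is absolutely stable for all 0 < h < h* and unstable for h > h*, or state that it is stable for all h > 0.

(-3.3333,0); λ=-7 ⇒ h* = (10/3)/7 = 0.4762.

On y'=λy, z=hλ:
  y_{n+1} = y_n + z·[4/5·y_n + 1/5·y_{n+1}] ⇒ (1 − 1/5z)y_{n+1} = (1 + 4/5z)y_n
  Hence R(z) = (1 + 4/5z)/(1 − 1/5z).

Solve |R(x)|<1 on ℝ⁻.
x=-0.51: |R|=0.5372
R=−1: 1+4/5x = −1+1/5x ⇒ -3/5x=2 ⇒ x=2/(-3/5)=-3.3333
Confirm numerically:
  x=-3.054: |R|=0.89595 <1
  x=-1.944: |R|=0.39977 <1
  x=-1.599: |R|=0.21155 <1
  x=-1.378: |R|=0.08028 <1
  x=-3.457: |R|=1.04387 >1
  x=-3.445: |R|=1.03967 >1
So |R|<1 on (-3.3333, 0).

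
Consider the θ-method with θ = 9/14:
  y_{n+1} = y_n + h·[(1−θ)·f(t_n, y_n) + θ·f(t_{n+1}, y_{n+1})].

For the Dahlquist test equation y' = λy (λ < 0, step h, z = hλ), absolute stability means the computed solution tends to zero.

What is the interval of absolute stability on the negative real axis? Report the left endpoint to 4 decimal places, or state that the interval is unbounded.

Test eqn y'=λy, z=hλ:
  y_{n+1} = y_n + z·[5/14·y_n + 9/14·y_{n+1}] ⇒ (1 − 9/14z)y_{n+1} = (1 + 5/14z)y_n
  ⇒ R(z) = (1 + 5/14z)/(1 − 9/14z).

Boundary: |R(x)|=1, x<0.
x=-0.43: |R|=0.6631
x=-2: |R|=0.1250
x=-10: |R|=0.3462
x=-100: |R|=0.5317
θ=9/14≥1/2 ⇒ |1+5/14x|<|1−9/14x| ∀x<0 ⇒ interval (−∞,0).

interval (−∞, 0).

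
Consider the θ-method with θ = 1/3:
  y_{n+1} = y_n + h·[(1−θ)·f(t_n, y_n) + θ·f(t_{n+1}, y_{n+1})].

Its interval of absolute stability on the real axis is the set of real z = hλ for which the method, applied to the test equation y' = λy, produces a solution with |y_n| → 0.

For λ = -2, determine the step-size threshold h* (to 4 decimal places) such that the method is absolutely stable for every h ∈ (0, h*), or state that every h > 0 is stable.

(-6.0000,0); λ=-2 ⇒ h* = (6)/2 = 3.0000.

On y'=λy, z=hλ:
  y_{n+1} = y_n + z·[2/3·y_n + 1/3·y_{n+1}] ⇒ (1 − 1/3z)y_{n+1} = (1 + 2/3z)y_n
  R(z) = (1 + 2/3z)/(1 − 1/3z).

Boundary: |R(x)|=1, x<0.
x=-1.13: |R|=0.1792
R=−1: 1+2/3x = −1+1/3x ⇒ -1/3x=2 ⇒ x=2/(-1/3)=-6.0000
Confirm numerically:
  x=-5.120: |R|=0.89163 <1
  x=-4.534: |R|=0.80542 <1
  x=-2.847: |R|=0.46075 <1
  x=-2.814: |R|=0.45201 <1
  x=-6.591: |R|=1.06162 >1
  x=-6.417: |R|=1.04428 >1
  x=-6.190: |R|=1.02067 >1
Stable set (-6.0000, 0).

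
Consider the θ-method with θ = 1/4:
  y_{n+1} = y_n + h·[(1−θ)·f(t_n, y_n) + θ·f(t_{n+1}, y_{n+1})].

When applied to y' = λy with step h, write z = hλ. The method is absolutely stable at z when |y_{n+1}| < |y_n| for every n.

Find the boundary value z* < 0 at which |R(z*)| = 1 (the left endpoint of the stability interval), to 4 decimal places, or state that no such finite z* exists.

left endpoint -4.0000.

On y'=λy, z=hλ:
  y_{n+1} = y_n + z·[3/4·y_n + 1/4·y_{n+1}] ⇒ (1 − 1/4z)y_{n+1} = (1 + 3/4z)y_n
  R(z) = (1 + 3/4z)/(1 − 1/4z).

Need |R(x)|<1, x<0.
x=-1.01: |R|=0.1936
R=−1: 1+3/4x = −1+1/4x ⇒ -1/2x=2 ⇒ x=2/(-1/2)=-4.0000
Confirm numerically:
  x=-2.413: |R|=0.50507 <1
  x=-1.999: |R|=0.33289 <1
  x=-1.960: |R|=0.31544 <1
  x=-4.202: |R|=1.04926 >1
  x=-4.056: |R|=1.01390 >1
So |R|<1 on (-4.0000, 0).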